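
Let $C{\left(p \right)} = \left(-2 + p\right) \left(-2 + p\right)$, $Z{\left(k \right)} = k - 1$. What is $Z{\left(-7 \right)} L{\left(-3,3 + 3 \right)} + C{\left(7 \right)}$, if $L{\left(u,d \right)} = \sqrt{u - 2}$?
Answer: $25 - 8 i \sqrt{5} \approx 25.0 - 17.889 i$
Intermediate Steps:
$L{\left(u,d \right)} = \sqrt{-2 + u}$
$Z{\left(k \right)} = -1 + k$ ($Z{\left(k \right)} = k - 1 = -1 + k$)
$C{\left(p \right)} = \left(-2 + p\right)^{2}$
$Z{\left(-7 \right)} L{\left(-3,3 + 3 \right)} + C{\left(7 \right)} = \left(-1 - 7\right) \sqrt{-2 - 3} + \left(-2 + 7\right)^{2} = - 8 \sqrt{-5} + 5^{2} = - 8 i \sqrt{5} + 25 = 25 - 8 i \sqrt{5}$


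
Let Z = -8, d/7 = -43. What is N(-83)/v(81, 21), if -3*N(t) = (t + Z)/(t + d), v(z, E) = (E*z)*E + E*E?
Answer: -13/5951232 ≈ -2.1844e-6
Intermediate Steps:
d = -301 (d = 7*(-43) = -301)
v(z, E) = E**2 + z*E**2 (v(z, E) = z*E**2 + E**2 = E**2 + z*E**2)
N(t) = -(-8 + t)/(3*(-301 + t)) (N(t) = -(t - 8)/(3*(t - 301)) = -(-8 + t)/(3*(-301 + t)))
N(-83)/v(81, 21) = ((8 - 1*(-83))/(3*(-301 - 83)))/((21**2*(1 + 81))) = ((1/3)*(8 + 83)/(-384))/((441*82)) = ((1/3)*(-1/384)*91)/36162 = -91/1152*1/36162 = -13/5951232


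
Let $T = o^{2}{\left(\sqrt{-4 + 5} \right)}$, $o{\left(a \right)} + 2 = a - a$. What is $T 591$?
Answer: $2364$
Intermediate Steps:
$o{\left(a \right)} = -2$ ($o{\left(a \right)} = -2 + \left(a - a\right) = -2 + 0 = -2$)
$T = 4$ ($T = \left(-2\right)^{2} = 4$)
$T 591 = 4 \cdot 591 = 2364$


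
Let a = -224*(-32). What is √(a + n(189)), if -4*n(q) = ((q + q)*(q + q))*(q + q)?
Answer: I*√13495370 ≈ 3673.6*I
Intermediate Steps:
a = 7168
n(q) = -2*q³ (n(q) = -(q + q)*(q + q)*(q + q)/4 = -(2*q)*(2*q)*2*q/4 = -4*q²*2*q/4 = -2*q³)
√(a + n(189)) = √(7168 - 2*189³) = √(7168 - 2*6751269) = √(7168 - 13502538) = √(-13495370) = I*√13495370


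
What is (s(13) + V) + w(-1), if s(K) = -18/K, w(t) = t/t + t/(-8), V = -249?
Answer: -25923/104 ≈ -249.26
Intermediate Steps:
w(t) = 1 - t/8 (w(t) = 1 + t*(-⅛) = 1 - t/8)
(s(13) + V) + w(-1) = (-18/13 - 249) + (1 - ⅛*(-1)) = (-18*1/13 - 249) + (1 + ⅛) = (-18/13 - 249) + 9/8 = -3255/13 + 9/8 = -25923/104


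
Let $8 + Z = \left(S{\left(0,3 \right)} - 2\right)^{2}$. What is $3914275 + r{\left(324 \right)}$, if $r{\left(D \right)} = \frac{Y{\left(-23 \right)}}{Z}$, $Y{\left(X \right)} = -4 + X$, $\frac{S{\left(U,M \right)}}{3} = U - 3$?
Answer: $\frac{442313048}{113} \approx 3.9143 \cdot 10^{6}$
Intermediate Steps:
$S{\left(U,M \right)} = -9 + 3 U$ ($S{\left(U,M \right)} = 3 \left(U - 3\right) = 3 \left(-3 + U\right) = -9 + 3 U$)
$Z = 113$ ($Z = -8 + \left(\left(-9 + 3 \cdot 0\right) - 2\right)^{2} = -8 + \left(\left(-9 + 0\right) - 2\right)^{2} = -8 + \left(-9 - 2\right)^{2} = -8 + \left(-11\right)^{2} = -8 + 121 = 113$)
$r{\left(D \right)} = - \frac{27}{113}$ ($r{\left(D \right)} = \frac{-4 - 23}{113} = \left(-27\right) \frac{1}{113} = - \frac{27}{113}$)
$3914275 + r{\left(324 \right)} = 3914275 - \frac{27}{113} = \frac{442313048}{113}$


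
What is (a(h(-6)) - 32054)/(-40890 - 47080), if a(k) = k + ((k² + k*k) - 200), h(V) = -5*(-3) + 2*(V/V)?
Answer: 31659/87970 ≈ 0.35988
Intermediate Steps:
h(V) = 17 (h(V) = 15 + 2*1 = 15 + 2 = 17)
a(k) = -200 + k + 2*k² (a(k) = k + ((k² + k²) - 200) = k + (2*k² - 200) = k + (-200 + 2*k²) = -200 + k + 2*k²)
(a(h(-6)) - 32054)/(-40890 - 47080) = ((-200 + 17 + 2*17²) - 32054)/(-40890 - 47080) = ((-200 + 17 + 2*289) - 32054)/(-87970) = ((-200 + 17 + 578) - 32054)*(-1/87970) = (395 - 32054)*(-1/87970) = -31659*(-1/87970) = 31659/87970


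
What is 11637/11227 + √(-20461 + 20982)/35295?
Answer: 11637/11227 + √521/35295 ≈ 1.0372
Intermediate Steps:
11637/11227 + √(-20461 + 20982)/35295 = 11637*(1/11227) + √521*(1/35295) = 11637/11227 + √521/35295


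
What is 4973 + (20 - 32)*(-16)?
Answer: 5165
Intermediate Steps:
4973 + (20 - 32)*(-16) = 4973 - 12*(-16) = 4973 + 192 = 5165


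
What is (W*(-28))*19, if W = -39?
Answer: 20748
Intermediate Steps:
(W*(-28))*19 = -39*(-28)*19 = 1092*19 = 20748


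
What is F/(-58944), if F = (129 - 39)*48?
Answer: -45/614 ≈ -0.073290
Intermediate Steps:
F = 4320 (F = 90*48 = 4320)
F/(-58944) = 4320/(-58944) = 4320*(-1/58944) = -45/614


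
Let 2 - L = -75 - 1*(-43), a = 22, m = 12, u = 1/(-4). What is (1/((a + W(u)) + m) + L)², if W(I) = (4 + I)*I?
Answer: 324072004/279841 ≈ 1158.1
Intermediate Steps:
u = -¼ ≈ -0.25000
W(I) = I*(4 + I)
L = 34 (L = 2 - (-75 - 1*(-43)) = 2 - (-75 + 43) = 2 - 1*(-32) = 2 + 32 = 34)
(1/((a + W(u)) + m) + L)² = (1/((22 - (4 - ¼)/4) + 12) + 34)² = (1/((22 - ¼*15/4) + 12) + 34)² = (1/((22 - 15/16) + 12) + 34)² = (1/(337/16 + 12) + 34)² = (1/(529/16) + 34)² = (16/529 + 34)² = (18002/529)² = 324072004/279841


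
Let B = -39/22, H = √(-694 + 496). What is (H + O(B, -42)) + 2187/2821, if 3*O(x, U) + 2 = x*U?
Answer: 2320508/93093 + 3*I*√22 ≈ 24.927 + 14.071*I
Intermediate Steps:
H = 3*I*√22 (H = √(-198) = 3*I*√22 ≈ 14.071*I)
B = -39/22 (B = -39*1/22 = -39/22 ≈ -1.7727)
O(x, U) = -⅔ + U*x/3 (O(x, U) = -⅔ + (x*U)/3 = -⅔ + (U*x)/3 = -⅔ + U*x/3)
(H + O(B, -42)) + 2187/2821 = (3*I*√22 + (-⅔ + (⅓)*(-42)*(-39/22))) + 2187/2821 = (3*I*√22 + (-⅔ + 273/11)) + 2187*(1/2821) = (3*I*√22 + 797/33) + 2187/2821 = (797/33 + 3*I*√22) + 2187/2821 = 2320508/93093 + 3*I*√22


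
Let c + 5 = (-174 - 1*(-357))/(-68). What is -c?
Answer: 523/68 ≈ 7.6912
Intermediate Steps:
c = -523/68 (c = -5 + (-174 - 1*(-357))/(-68) = -5 + (-174 + 357)*(-1/68) = -5 + 183*(-1/68) = -5 - 183/68 = -523/68 ≈ -7.6912)
-c = -1*(-523/68) = 523/68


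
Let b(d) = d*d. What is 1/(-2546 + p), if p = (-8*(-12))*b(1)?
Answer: -1/2450 ≈ -0.00040816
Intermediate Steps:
b(d) = d²
p = 96 (p = -8*(-12)*1² = 96*1 = 96)
1/(-2546 + p) = 1/(-2546 + 96) = 1/(-2450) = -1/2450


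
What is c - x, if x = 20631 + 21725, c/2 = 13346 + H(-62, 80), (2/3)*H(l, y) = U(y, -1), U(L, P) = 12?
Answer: -15628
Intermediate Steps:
H(l, y) = 18 (H(l, y) = (3/2)*12 = 18)
c = 26728 (c = 2*(13346 + 18) = 2*13364 = 26728)
x = 42356
c - x = 26728 - 1*42356 = 26728 - 42356 = -15628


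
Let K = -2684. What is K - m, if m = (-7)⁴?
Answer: -5085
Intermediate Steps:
m = 2401
K - m = -2684 - 1*2401 = -2684 - 2401 = -5085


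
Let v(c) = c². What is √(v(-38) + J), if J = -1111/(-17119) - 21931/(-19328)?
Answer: √2472170777816024890/41359504 ≈ 38.016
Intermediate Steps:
J = 396910197/330876032 (J = -1111*(-1/17119) - 21931*(-1/19328) = 1111/17119 + 21931/19328 = 396910197/330876032 ≈ 1.1996)
√(v(-38) + J) = √((-38)² + 396910197/330876032) = √(1444 + 396910197/330876032) = √(478181900405/330876032) = √2472170777816024890/41359504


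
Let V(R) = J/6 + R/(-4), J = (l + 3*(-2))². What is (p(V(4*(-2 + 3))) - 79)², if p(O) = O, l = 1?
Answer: 207025/36 ≈ 5750.7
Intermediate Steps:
J = 25 (J = (1 + 3*(-2))² = (1 - 6)² = (-5)² = 25)
V(R) = 25/6 - R/4 (V(R) = 25/6 + R/(-4) = 25*(⅙) + R*(-¼) = 25/6 - R/4)
(p(V(4*(-2 + 3))) - 79)² = ((25/6 - (-2 + 3)) - 79)² = ((25/6 - 1) - 79)² = (19/6 - 79)² = (-455/6)² = 207025/36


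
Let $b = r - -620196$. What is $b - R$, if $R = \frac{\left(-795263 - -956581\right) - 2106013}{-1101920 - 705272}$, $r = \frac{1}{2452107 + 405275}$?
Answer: $\frac{1601293024062651063}{2581918945672} \approx 6.202 \cdot 10^{5}$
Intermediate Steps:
$r = \frac{1}{2857382} \approx 3.4997 \cdot 10^{-7}$
$b = \frac{1772136886873}{2857382}$ ($b = \frac{1}{2857382} - -620196 = \frac{1}{2857382} + 620196 = \frac{1772136886873}{2857382} \approx 6.202 \cdot 10^{5}$)
$R = \frac{1944695}{1807192}$ ($R = \frac{\left(-795263 + 956581\right) - 2106013}{-1807192} = \left(161318 - 2106013\right) \left(- \frac{1}{1807192}\right) = \left(-1944695\right) \left(- \frac{1}{1807192}\right) = \frac{1944695}{1807192} \approx 1.0761$)
$b - R = \frac{1772136886873}{2857382} - \frac{1944695}{1807192} = \frac{1601293024062651063}{2581918945672}$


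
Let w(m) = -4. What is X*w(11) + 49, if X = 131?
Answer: -475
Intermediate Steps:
X*w(11) + 49 = 131*(-4) + 49 = -524 + 49 = -475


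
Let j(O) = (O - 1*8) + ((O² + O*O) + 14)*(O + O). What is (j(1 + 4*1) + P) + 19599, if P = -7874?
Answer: 12362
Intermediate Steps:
j(O) = -8 + O + 2*O*(14 + 2*O²) (j(O) = (O - 8) + ((O² + O²) + 14)*(2*O) = (-8 + O) + (2*O² + 14)*(2*O) = (-8 + O) + (14 + 2*O²)*(2*O) = (-8 + O) + 2*O*(14 + 2*O²) = -8 + O + 2*O*(14 + 2*O²))
(j(1 + 4*1) + P) + 19599 = ((-8 + 4*(1 + 4*1)³ + 29*(1 + 4*1)) - 7874) + 19599 = ((-8 + 4*(1 + 4)³ + 29*(1 + 4)) - 7874) + 19599 = ((-8 + 4*5³ + 29*5) - 7874) + 19599 = ((-8 + 4*125 + 145) - 7874) + 19599 = ((-8 + 500 + 145) - 7874) + 19599 = (637 - 7874) + 19599 = -7237 + 19599 = 12362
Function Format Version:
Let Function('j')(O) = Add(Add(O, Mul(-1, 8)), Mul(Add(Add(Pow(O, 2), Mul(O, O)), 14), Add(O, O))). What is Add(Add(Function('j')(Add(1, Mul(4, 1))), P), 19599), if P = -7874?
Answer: 12362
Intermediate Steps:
Function('j')(O) = Add(-8, O, Mul(2, O, Add(14, Mul(2, Pow(O, 2))))) (Function('j')(O) = Add(Add(O, -8), Mul(Add(Add(Pow(O, 2), Pow(O, 2)), 14), Mul(2, O))) = Add(Add(-8, O), Mul(Add(Mul(2, Pow(O, 2)), 14), Mul(2, O))) = Add(Add(-8, O), Mul(Add(14, Mul(2, Pow(O, 2))), Mul(2, O))) = Add(Add(-8, O), Mul(2, O, Add(14, Mul(2, Pow(O, 2))))) = Add(-8, O, Mul(2, O, Add(14, Mul(2, Pow(O, 2))))))
Add(Add(Function('j')(Add(1, Mul(4, 1))), P), 19599) = Add(Add(Add(-8, Mul(4, Pow(Add(1, Mul(4, 1)), 3)), Mul(29, Add(1, Mul(4, 1)))), -7874), 19599) = Add(Add(Add(-8, Mul(4, Pow(Add(1, 4), 3)), Mul(29, Add(1, 4))), -7874), 19599) = Add(Add(Add(-8, Mul(4, Pow(5, 3)), Mul(29, 5)), -7874), 19599) = Add(Add(Add(-8, Mul(4, 125), 145), -7874), 19599) = Add(Add(Add(-8, 500, 145), -7874), 19599) = Add(Add(637, -7874), 19599) = Add(-7237, 19599) = 12362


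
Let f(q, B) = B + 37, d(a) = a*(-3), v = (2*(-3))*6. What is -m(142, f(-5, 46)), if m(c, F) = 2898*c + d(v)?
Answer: -411624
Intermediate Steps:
v = -36 (v = -6*6 = -36)
d(a) = -3*a
f(q, B) = 37 + B
m(c, F) = 108 + 2898*c (m(c, F) = 2898*c - 3*(-36) = 2898*c + 108 = 108 + 2898*c)
-m(142, f(-5, 46)) = -(108 + 2898*142) = -(108 + 411516) = -1*411624 = -411624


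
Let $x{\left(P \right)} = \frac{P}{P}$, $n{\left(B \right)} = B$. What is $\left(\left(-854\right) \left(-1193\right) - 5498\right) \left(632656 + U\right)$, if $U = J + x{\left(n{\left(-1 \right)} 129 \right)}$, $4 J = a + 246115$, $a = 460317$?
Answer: $820047646860$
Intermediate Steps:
$x{\left(P \right)} = 1$
$J = 176608$ ($J = \frac{460317 + 246115}{4} = \frac{1}{4} \cdot 706432 = 176608$)
$U = 176609$ ($U = 176608 + 1 = 176609$)
$\left(\left(-854\right) \left(-1193\right) - 5498\right) \left(632656 + U\right) = \left(\left(-854\right) \left(-1193\right) - 5498\right) \left(632656 + 176609\right) = \left(1018822 - 5498\right) 809265 = 1013324 \cdot 809265 = 820047646860$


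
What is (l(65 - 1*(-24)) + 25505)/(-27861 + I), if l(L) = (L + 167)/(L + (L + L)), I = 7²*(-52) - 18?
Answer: -6810091/8124009 ≈ -0.83827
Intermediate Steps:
I = -2566 (I = 49*(-52) - 18 = -2548 - 18 = -2566)
l(L) = (167 + L)/(3*L) (l(L) = (167 + L)/(L + 2*L) = (167 + L)/((3*L)) = (167 + L)*(1/(3*L)) = (167 + L)/(3*L))
(l(65 - 1*(-24)) + 25505)/(-27861 + I) = ((167 + (65 - 1*(-24)))/(3*(65 - 1*(-24))) + 25505)/(-27861 - 2566) = ((167 + (65 + 24))/(3*(65 + 24)) + 25505)/(-30427) = ((⅓)*(167 + 89)/89 + 25505)*(-1/30427) = ((⅓)*(1/89)*256 + 25505)*(-1/30427) = (256/267 + 25505)*(-1/30427) = (6810091/267)*(-1/30427) = -6810091/8124009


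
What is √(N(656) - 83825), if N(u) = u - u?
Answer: 5*I*√3353 ≈ 289.53*I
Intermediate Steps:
N(u) = 0
√(N(656) - 83825) = √(0 - 83825) = √(-83825) = 5*I*√3353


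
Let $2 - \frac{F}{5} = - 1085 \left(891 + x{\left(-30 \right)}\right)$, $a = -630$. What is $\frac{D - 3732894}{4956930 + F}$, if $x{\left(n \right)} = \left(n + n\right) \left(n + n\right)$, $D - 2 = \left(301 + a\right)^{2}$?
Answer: $- \frac{3624651}{29320615} \approx -0.12362$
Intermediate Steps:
$D = 108243$ ($D = 2 + \left(301 - 630\right)^{2} = 2 + \left(-329\right)^{2} = 2 + 108241 = 108243$)
$x{\left(n \right)} = 4 n^{2}$ ($x{\left(n \right)} = 2 n 2 n = 4 n^{2}$)
$F = 24363685$ ($F = 10 - 5 \left(- 1085 \left(891 + 4 \left(-30\right)^{2}\right)\right) = 10 - 5 \left(- 1085 \left(891 + 4 \cdot 900\right)\right) = 10 - 5 \left(- 1085 \left(891 + 3600\right)\right) = 10 - 5 \left(\left(-1085\right) 4491\right) = 10 - -24363675 = 10 + 24363675 = 24363685$)
$\frac{D - 3732894}{4956930 + F} = \frac{108243 - 3732894}{4956930 + 24363685} = - \frac{3624651}{29320615}$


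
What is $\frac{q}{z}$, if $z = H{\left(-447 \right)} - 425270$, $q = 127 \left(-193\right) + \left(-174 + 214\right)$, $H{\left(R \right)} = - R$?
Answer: $\frac{24471}{424823} \approx 0.057603$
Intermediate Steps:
$q = -24471$ ($q = -24511 + 40 = -24471$)
$z = -424823$ ($z = \left(-1\right) \left(-447\right) - 425270 = 447 - 425270 = -424823$)
$\frac{q}{z} = - \frac{24471}{-424823} = \left(-24471\right) \left(- \frac{1}{424823}\right) = \frac{24471}{424823}$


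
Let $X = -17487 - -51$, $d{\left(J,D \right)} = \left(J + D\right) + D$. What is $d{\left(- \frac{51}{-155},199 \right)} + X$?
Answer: $- \frac{2640839}{155} \approx -17038.0$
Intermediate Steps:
$d{\left(J,D \right)} = J + 2 D$ ($d{\left(J,D \right)} = \left(D + J\right) + D = J + 2 D$)
$X = -17436$ ($X = -17487 + 51 = -17436$)
$d{\left(- \frac{51}{-155},199 \right)} + X = \left(- \frac{51}{-155} + 2 \cdot 199\right) - 17436 = \left(\left(-51\right) \left(- \frac{1}{155}\right) + 398\right) - 17436 = \left(\frac{51}{155} + 398\right) - 17436 = \frac{61741}{155} - 17436 = - \frac{2640839}{155}$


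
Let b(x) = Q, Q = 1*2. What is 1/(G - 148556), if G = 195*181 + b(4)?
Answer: -1/113259 ≈ -8.8293e-6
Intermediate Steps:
Q = 2
b(x) = 2
G = 35297 (G = 195*181 + 2 = 35295 + 2 = 35297)
1/(G - 148556) = 1/(35297 - 148556) = 1/(-113259) = -1/113259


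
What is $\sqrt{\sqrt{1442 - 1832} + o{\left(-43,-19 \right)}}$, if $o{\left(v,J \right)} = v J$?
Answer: $\sqrt{817 + i \sqrt{390}} \approx 28.585 + 0.3454 i$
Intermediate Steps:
$o{\left(v,J \right)} = J v$
$\sqrt{\sqrt{1442 - 1832} + o{\left(-43,-19 \right)}} = \sqrt{\sqrt{1442 - 1832} - -817} = \sqrt{\sqrt{-390} + 817} = \sqrt{i \sqrt{390} + 817} = \sqrt{817 + i \sqrt{390}}$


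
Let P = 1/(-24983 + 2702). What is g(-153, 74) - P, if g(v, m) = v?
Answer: -3408992/22281 ≈ -153.00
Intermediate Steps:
P = -1/22281 (P = 1/(-22281) = -1/22281 ≈ -4.4881e-5)
g(-153, 74) - P = -153 - 1*(-1/22281) = -153 + 1/22281 = -3408992/22281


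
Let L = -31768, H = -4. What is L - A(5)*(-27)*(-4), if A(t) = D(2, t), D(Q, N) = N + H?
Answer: -31876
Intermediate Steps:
D(Q, N) = -4 + N (D(Q, N) = N - 4 = -4 + N)
A(t) = -4 + t
L - A(5)*(-27)*(-4) = -31768 - (-4 + 5)*(-27)*(-4) = -31768 - 1*(-27)*(-4) = -31768 - (-27)*(-4) = -31768 - 1*108 = -31768 - 108 = -31876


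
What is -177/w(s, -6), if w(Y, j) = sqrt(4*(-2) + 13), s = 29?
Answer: -177*sqrt(5)/5 ≈ -79.157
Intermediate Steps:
w(Y, j) = sqrt(5) (w(Y, j) = sqrt(-8 + 13) = sqrt(5))
-177/w(s, -6) = -177*sqrt(5)/5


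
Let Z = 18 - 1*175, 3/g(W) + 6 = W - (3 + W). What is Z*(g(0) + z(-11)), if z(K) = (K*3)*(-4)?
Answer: -62015/3 ≈ -20672.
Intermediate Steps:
g(W) = -1/3 (g(W) = 3/(-6 + (W - (3 + W))) = 3/(-6 + (W + (-3 - W))) = 3/(-6 - 3) = 3/(-9) = 3*(-1/9) = -1/3)
z(K) = -12*K (z(K) = (3*K)*(-4) = -12*K)
Z = -157 (Z = 18 - 175 = -157)
Z*(g(0) + z(-11)) = -157*(-1/3 - 12*(-11)) = -157*(-1/3 + 132) = -157*395/3 = -62015/3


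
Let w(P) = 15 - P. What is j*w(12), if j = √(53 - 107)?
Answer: 9*I*√6 ≈ 22.045*I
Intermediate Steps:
j = 3*I*√6 (j = √(-54) = 3*I*√6 ≈ 7.3485*I)
j*w(12) = (3*I*√6)*(15 - 1*12) = (3*I*√6)*(15 - 12) = (3*I*√6)*3 = 9*I*√6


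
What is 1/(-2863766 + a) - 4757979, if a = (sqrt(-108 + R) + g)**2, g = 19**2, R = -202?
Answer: 2*(-6503574440573*I - 1717630419*sqrt(310))/(722*sqrt(310) + 2733755*I) ≈ -4.7580e+6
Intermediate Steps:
g = 361
a = (361 + I*sqrt(310))**2 (a = (sqrt(-108 - 202) + 361)**2 = (sqrt(-310) + 361)**2 = (I*sqrt(310) + 361)**2 = (361 + I*sqrt(310))**2 ≈ 1.3001e+5 + 12712.0*I)
1/(-2863766 + a) - 4757979 = 1/(-2863766 + (361 + I*sqrt(310))**2) - 4757979 = -4757979 + 1/(-2863766 + (361 + I*sqrt(310))**2)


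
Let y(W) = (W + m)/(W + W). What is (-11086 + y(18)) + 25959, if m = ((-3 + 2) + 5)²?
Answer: 267731/18 ≈ 14874.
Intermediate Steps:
m = 16 (m = (-1 + 5)² = 4² = 16)
y(W) = (16 + W)/(2*W) (y(W) = (W + 16)/(W + W) = (16 + W)/((2*W)) = (16 + W)*(1/(2*W)) = (16 + W)/(2*W))
(-11086 + y(18)) + 25959 = (-11086 + (½)*(16 + 18)/18) + 25959 = (-11086 + (½)*(1/18)*34) + 25959 = (-11086 + 17/18) + 25959 = -199531/18 + 25959 = 267731/18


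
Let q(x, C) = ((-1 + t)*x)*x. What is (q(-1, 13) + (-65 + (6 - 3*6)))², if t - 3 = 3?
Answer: 5184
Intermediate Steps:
t = 6 (t = 3 + 3 = 6)
q(x, C) = 5*x² (q(x, C) = ((-1 + 6)*x)*x = (5*x)*x = 5*x²)
(q(-1, 13) + (-65 + (6 - 3*6)))² = (5*(-1)² + (-65 + (6 - 3*6)))² = (5*1 + (-65 + (6 - 18)))² = (5 + (-65 - 12))² = (5 - 77)² = (-72)² = 5184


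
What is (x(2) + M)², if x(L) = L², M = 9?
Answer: 169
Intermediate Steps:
(x(2) + M)² = (2² + 9)² = (4 + 9)² = 13² = 169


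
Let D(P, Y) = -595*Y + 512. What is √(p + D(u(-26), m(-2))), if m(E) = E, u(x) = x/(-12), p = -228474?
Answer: 14*I*√1157 ≈ 476.21*I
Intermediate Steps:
u(x) = -x/12 (u(x) = x*(-1/12) = -x/12)
D(P, Y) = 512 - 595*Y
√(p + D(u(-26), m(-2))) = √(-228474 + (512 - 595*(-2))) = √(-228474 + (512 + 1190)) = √(-228474 + 1702) = √(-226772) = 14*I*√1157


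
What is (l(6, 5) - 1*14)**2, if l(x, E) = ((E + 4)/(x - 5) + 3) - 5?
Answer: 49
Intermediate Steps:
l(x, E) = -2 + (4 + E)/(-5 + x) (l(x, E) = ((4 + E)/(-5 + x) + 3) - 5 = (3 + (4 + E)/(-5 + x)) - 5 = -2 + (4 + E)/(-5 + x))
(l(6, 5) - 1*14)**2 = ((14 + 5 - 2*6)/(-5 + 6) - 1*14)**2 = ((14 + 5 - 12)/1 - 14)**2 = (1*7 - 14)**2 = (7 - 14)**2 = (-7)**2 = 49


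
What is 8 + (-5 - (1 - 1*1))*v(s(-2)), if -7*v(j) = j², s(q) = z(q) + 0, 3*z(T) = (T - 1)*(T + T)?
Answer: 136/7 ≈ 19.429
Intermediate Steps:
z(T) = 2*T*(-1 + T)/3 (z(T) = ((T - 1)*(T + T))/3 = ((-1 + T)*(2*T))/3 = (2*T*(-1 + T))/3 = 2*T*(-1 + T)/3)
s(q) = 2*q*(-1 + q)/3 (s(q) = 2*q*(-1 + q)/3 + 0 = 2*q*(-1 + q)/3)
v(j) = -j²/7
8 + (-5 - (1 - 1*1))*v(s(-2)) = 8 + (-5 - (1 - 1*1))*(-16*(-1 - 2)²/9/7) = 8 + (-5 - (1 - 1))*(-((⅔)*(-2)*(-3))²/7) = 8 + (-5 - 1*0)*(-⅐*4²) = 8 + (-5 + 0)*(-⅐*16) = 8 - 5*(-16/7) = 8 + 80/7 = 136/7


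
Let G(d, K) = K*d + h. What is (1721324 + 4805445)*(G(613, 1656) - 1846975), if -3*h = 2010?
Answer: -5433646147573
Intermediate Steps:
h = -670 (h = -⅓*2010 = -670)
G(d, K) = -670 + K*d (G(d, K) = K*d - 670 = -670 + K*d)
(1721324 + 4805445)*(G(613, 1656) - 1846975) = (1721324 + 4805445)*((-670 + 1656*613) - 1846975) = 6526769*((-670 + 1015128) - 1846975) = 6526769*(1014458 - 1846975) = 6526769*(-832517) = -5433646147573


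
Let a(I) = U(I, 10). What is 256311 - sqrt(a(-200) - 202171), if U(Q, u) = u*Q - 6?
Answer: 256311 - I*sqrt(204177) ≈ 2.5631e+5 - 451.86*I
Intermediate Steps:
U(Q, u) = -6 + Q*u (U(Q, u) = Q*u - 6 = -6 + Q*u)
a(I) = -6 + 10*I (a(I) = -6 + I*10 = -6 + 10*I)
256311 - sqrt(a(-200) - 202171) = 256311 - sqrt((-6 + 10*(-200)) - 202171) = 256311 - sqrt((-6 - 2000) - 202171) = 256311 - sqrt(-2006 - 202171) = 256311 - sqrt(-204177) = 256311 - I*sqrt(204177)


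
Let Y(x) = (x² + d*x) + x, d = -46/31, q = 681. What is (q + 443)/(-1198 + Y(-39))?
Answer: 17422/5299 ≈ 3.2878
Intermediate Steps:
d = -46/31 (d = -46*1/31 = -46/31 ≈ -1.4839)
Y(x) = x² - 15*x/31 (Y(x) = (x² - 46*x/31) + x = x² - 15*x/31)
(q + 443)/(-1198 + Y(-39)) = (681 + 443)/(-1198 + (1/31)*(-39)*(-15 + 31*(-39))) = 1124/(-1198 + (1/31)*(-39)*(-15 - 1209)) = 1124/(-1198 + (1/31)*(-39)*(-1224)) = 1124/(-1198 + 47736/31) = 1124/(10598/31) = 1124*(31/10598) = 17422/5299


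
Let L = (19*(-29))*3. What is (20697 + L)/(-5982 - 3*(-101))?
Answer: -2116/631 ≈ -3.3534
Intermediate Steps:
L = -1653 (L = -551*3 = -1653)
(20697 + L)/(-5982 - 3*(-101)) = (20697 - 1653)/(-5982 - 3*(-101)) = 19044/(-5982 + 303) = 19044/(-5679) = 19044*(-1/5679) = -2116/631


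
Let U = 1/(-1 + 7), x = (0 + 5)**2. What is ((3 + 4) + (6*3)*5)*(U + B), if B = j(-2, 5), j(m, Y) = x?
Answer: 14647/6 ≈ 2441.2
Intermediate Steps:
x = 25 (x = 5**2 = 25)
j(m, Y) = 25
B = 25
U = 1/6 ≈ 0.16667
((3 + 4) + (6*3)*5)*(U + B) = ((3 + 4) + (6*3)*5)*(1/6 + 25) = (7 + 18*5)*(151/6) = (7 + 90)*(151/6) = 97*(151/6) = 14647/6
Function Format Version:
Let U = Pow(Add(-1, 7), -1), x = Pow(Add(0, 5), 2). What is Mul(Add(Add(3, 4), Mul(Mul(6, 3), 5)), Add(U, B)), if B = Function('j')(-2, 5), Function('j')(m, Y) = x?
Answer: Rational(14647, 6) ≈ 2441.2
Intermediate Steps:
x = 25 (x = Pow(5, 2) = 25)
Function('j')(m, Y) = 25
B = 25
U = Rational(1, 6) (U = Pow(6, -1) = Rational(1, 6) ≈ 0.16667)
Mul(Add(Add(3, 4), Mul(Mul(6, 3), 5)), Add(U, B)) = Mul(Add(Add(3, 4), Mul(Mul(6, 3), 5)), Add(Rational(1, 6), 25)) = Mul(Add(7, Mul(18, 5)), Rational(151, 6)) = Mul(Add(7, 90), Rational(151, 6)) = Mul(97, Rational(151, 6)) = Rational(14647, 6)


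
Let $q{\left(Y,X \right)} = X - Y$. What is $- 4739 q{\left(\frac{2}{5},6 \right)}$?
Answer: $- \frac{132692}{5} \approx -26538.0$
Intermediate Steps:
$- 4739 q{\left(\frac{2}{5},6 \right)} = - 4739 \left(6 - \frac{2}{5}\right) = \left(-4739\right) \frac{28}{5} = - \frac{132692}{5}$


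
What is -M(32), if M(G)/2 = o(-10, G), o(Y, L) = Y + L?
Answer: -44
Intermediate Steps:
o(Y, L) = L + Y
M(G) = -20 + 2*G (M(G) = 2*(G - 10) = 2*(-10 + G) = -20 + 2*G)
-M(32) = -(-20 + 2*32) = -(-20 + 64) = -1*44 = -44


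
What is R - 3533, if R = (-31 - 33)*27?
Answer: -5261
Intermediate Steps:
R = -1728 (R = -64*27 = -1728)
R - 3533 = -1728 - 3533 = -5261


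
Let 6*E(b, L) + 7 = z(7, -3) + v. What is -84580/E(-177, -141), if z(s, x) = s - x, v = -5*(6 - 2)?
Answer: 507480/17 ≈ 29852.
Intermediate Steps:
v = -20 (v = -5*4 = -20)
E(b, L) = -17/6 (E(b, L) = -7/6 + ((7 - 1*(-3)) - 20)/6 = -7/6 + ((7 + 3) - 20)/6 = -7/6 + (10 - 20)/6 = -7/6 + (⅙)*(-10) = -7/6 - 5/3 = -17/6)
-84580/E(-177, -141) = -84580/(-17/6) = -84580*(-6/17) = 507480/17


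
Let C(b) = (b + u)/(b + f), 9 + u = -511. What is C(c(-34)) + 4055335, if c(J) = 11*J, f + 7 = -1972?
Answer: 9542204149/2353 ≈ 4.0553e+6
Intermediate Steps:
f = -1979 (f = -7 - 1972 = -1979)
u = -520 (u = -9 - 511 = -520)
C(b) = (-520 + b)/(-1979 + b) (C(b) = (b - 520)/(b - 1979) = (-520 + b)/(-1979 + b))
C(c(-34)) + 4055335 = (-520 + 11*(-34))/(-1979 + 11*(-34)) + 4055335 = (-520 - 374)/(-1979 - 374) + 4055335 = -894/(-2353) + 4055335 = -1/2353*(-894) + 4055335 = 894/2353 + 4055335 = 9542204149/2353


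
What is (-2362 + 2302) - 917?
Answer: -977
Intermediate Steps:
(-2362 + 2302) - 917 = -60 - 917 = -977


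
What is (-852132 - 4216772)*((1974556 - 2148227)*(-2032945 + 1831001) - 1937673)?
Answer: -177765848680458904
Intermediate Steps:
(-852132 - 4216772)*((1974556 - 2148227)*(-2032945 + 1831001) - 1937673) = -5068904*(-173671*(-201944) - 1937673) = -5068904*(35071816424 - 1937673) = -5068904*35069878751 = -177765848680458904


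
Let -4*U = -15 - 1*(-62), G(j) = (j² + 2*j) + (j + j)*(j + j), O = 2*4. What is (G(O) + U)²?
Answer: 1682209/16 ≈ 1.0514e+5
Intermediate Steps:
O = 8
G(j) = 2*j + 5*j² (G(j) = (j² + 2*j) + (2*j)*(2*j) = (j² + 2*j) + 4*j² = 2*j + 5*j²)
U = -47/4 (U = -(-15 - 1*(-62))/4 = -(-15 + 62)/4 = -¼*47 = -47/4 ≈ -11.750)
(G(O) + U)² = (8*(2 + 5*8) - 47/4)² = (8*(2 + 40) - 47/4)² = (8*42 - 47/4)² = (336 - 47/4)² = (1297/4)² = 1682209/16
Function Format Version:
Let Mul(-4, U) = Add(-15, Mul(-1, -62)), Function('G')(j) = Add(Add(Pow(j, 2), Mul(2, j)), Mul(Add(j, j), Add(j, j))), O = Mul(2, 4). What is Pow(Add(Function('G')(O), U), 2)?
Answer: Rational(1682209, 16) ≈ 1.0514e+5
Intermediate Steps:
O = 8
Function('G')(j) = Add(Mul(2, j), Mul(5, Pow(j, 2))) (Function('G')(j) = Add(Add(Pow(j, 2), Mul(2, j)), Mul(Mul(2, j), Mul(2, j))) = Add(Add(Pow(j, 2), Mul(2, j)), Mul(4, Pow(j, 2))) = Add(Mul(2, j), Mul(5, Pow(j, 2))))
U = Rational(-47, 4) (U = Mul(Rational(-1, 4), Add(-15, Mul(-1, -62))) = Mul(Rational(-1, 4), Add(-15, 62)) = Mul(Rational(-1, 4), 47) = Rational(-47, 4) ≈ -11.750)
Pow(Add(Function('G')(O), U), 2) = Pow(Add(Mul(8, Add(2, Mul(5, 8))), Rational(-47, 4)), 2) = Pow(Add(Mul(8, Add(2, 40)), Rational(-47, 4)), 2) = Pow(Add(Mul(8, 42), Rational(-47, 4)), 2) = Pow(Add(336, Rational(-47, 4)), 2) = Pow(Rational(1297, 4), 2) = Rational(1682209, 16)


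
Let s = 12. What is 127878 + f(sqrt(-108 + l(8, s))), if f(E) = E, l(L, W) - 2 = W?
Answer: 127878 + I*sqrt(94) ≈ 1.2788e+5 + 9.6954*I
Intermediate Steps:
l(L, W) = 2 + W
127878 + f(sqrt(-108 + l(8, s))) = 127878 + sqrt(-108 + (2 + 12)) = 127878 + sqrt(-108 + 14) = 127878 + sqrt(-94) = 127878 + I*sqrt(94)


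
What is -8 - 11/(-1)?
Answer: 3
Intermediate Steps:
-8 - 11/(-1) = -8 - 11*(-1) = -8 - 1*(-11) = -8 + 11 = 3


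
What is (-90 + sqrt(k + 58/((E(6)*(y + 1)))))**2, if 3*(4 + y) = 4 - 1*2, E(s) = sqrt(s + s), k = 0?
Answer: (630 - I*3**(1/4)*sqrt(203))**2/49 ≈ 8092.8 - 482.17*I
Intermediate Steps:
E(s) = sqrt(2)*sqrt(s) (E(s) = sqrt(2*s) = sqrt(2)*sqrt(s))
y = -10/3 (y = -4 + (4 - 1*2)/3 = -4 + (4 - 2)/3 = -4 + (1/3)*2 = -4 + 2/3 = -10/3 ≈ -3.3333)
(-90 + sqrt(k + 58/((E(6)*(y + 1)))))**2 = (-90 + sqrt(0 + 58/(((sqrt(2)*sqrt(6))*(-10/3 + 1)))))**2 = (-90 + sqrt(0 + 58/(((2*sqrt(3))*(-7/3)))))**2 = (-90 + sqrt(0 + 58/((-14*sqrt(3)/3))))**2 = (-90 + sqrt(0 + 58*(-sqrt(3)/14)))**2 = (-90 + sqrt(0 - 29*sqrt(3)/7))**2 = (-90 + sqrt(-29*sqrt(3)/7))**2 = (-90 + I*7**(3/4)*21**(1/4)*sqrt(203)/49)**2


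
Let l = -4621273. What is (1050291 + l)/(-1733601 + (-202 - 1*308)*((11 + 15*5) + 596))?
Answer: 3570982/2081421 ≈ 1.7156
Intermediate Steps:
(1050291 + l)/(-1733601 + (-202 - 1*308)*((11 + 15*5) + 596)) = (1050291 - 4621273)/(-1733601 + (-202 - 1*308)*((11 + 15*5) + 596)) = -3570982/(-1733601 + (-202 - 308)*((11 + 75) + 596)) = -3570982/(-1733601 - 510*(86 + 596)) = -3570982/(-1733601 - 510*682) = -3570982/(-1733601 - 347820) = -3570982/(-2081421) = -3570982*(-1/2081421) = 3570982/2081421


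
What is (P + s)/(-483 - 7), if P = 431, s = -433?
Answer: 1/245 ≈ 0.0040816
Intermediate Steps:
(P + s)/(-483 - 7) = (431 - 433)/(-483 - 7) = -2/(-490) = -2*(-1/490) = 1/245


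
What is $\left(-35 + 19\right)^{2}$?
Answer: $256$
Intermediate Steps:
$\left(-35 + 19\right)^{2} = \left(-16\right)^{2} = 256$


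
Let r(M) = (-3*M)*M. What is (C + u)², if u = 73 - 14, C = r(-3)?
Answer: 1024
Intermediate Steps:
r(M) = -3*M²
C = -27 (C = -3*(-3)² = -3*9 = -27)
u = 59
(C + u)² = (-27 + 59)² = 32² = 1024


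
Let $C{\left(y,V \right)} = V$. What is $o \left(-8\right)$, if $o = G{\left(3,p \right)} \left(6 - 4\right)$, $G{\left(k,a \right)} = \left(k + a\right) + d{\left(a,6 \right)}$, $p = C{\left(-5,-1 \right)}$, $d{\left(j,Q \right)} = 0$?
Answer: $-32$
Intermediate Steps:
$p = -1$
$G{\left(k,a \right)} = a + k$ ($G{\left(k,a \right)} = \left(k + a\right) + 0 = \left(a + k\right) + 0 = a + k$)
$o = 4$ ($o = \left(-1 + 3\right) \left(6 - 4\right) = 2 \cdot 2 = 4$)
$o \left(-8\right) = 4 \left(-8\right) = -32$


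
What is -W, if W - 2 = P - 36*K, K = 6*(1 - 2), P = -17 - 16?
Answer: -185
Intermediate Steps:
P = -33
K = -6 (K = 6*(-1) = -6)
W = 185 (W = 2 + (-33 - 36*(-6)) = 2 + (-33 + 216) = 2 + 183 = 185)
-W = -1*185 = -185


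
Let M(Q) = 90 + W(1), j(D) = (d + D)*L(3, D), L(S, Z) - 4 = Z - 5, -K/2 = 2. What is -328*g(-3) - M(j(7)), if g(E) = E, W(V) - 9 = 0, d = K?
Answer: 885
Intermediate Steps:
K = -4 (K = -2*2 = -4)
d = -4
L(S, Z) = -1 + Z (L(S, Z) = 4 + (Z - 5) = 4 + (-5 + Z) = -1 + Z)
W(V) = 9 (W(V) = 9 + 0 = 9)
j(D) = (-1 + D)*(-4 + D) (j(D) = (-4 + D)*(-1 + D) = (-1 + D)*(-4 + D))
M(Q) = 99 (M(Q) = 90 + 9 = 99)
-328*g(-3) - M(j(7)) = -328*(-3) - 1*99 = 984 - 99 = 885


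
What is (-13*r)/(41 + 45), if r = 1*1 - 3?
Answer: 13/43 ≈ 0.30233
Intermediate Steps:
r = -2 (r = 1 - 3 = -2)
(-13*r)/(41 + 45) = (-13*(-2))/(41 + 45) = 26/86 = 26*(1/86) = 13/43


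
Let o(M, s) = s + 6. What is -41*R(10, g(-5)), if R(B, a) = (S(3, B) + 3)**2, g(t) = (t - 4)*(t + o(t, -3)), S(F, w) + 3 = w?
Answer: -4100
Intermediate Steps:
S(F, w) = -3 + w
o(M, s) = 6 + s
g(t) = (-4 + t)*(3 + t) (g(t) = (t - 4)*(t + (6 - 3)) = (-4 + t)*(t + 3) = (-4 + t)*(3 + t))
R(B, a) = B**2 (R(B, a) = ((-3 + B) + 3)**2 = B**2)
-41*R(10, g(-5)) = -41*10**2 = -41*100 = -4100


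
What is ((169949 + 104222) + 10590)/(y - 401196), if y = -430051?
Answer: -284761/831247 ≈ -0.34257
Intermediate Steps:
((169949 + 104222) + 10590)/(y - 401196) = ((169949 + 104222) + 10590)/(-430051 - 401196) = (274171 + 10590)/(-831247) = 284761*(-1/831247) = -284761/831247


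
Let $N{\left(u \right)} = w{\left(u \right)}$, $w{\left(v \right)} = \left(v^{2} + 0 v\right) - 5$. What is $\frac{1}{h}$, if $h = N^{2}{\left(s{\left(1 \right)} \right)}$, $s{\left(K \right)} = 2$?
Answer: $1$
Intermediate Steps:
$w{\left(v \right)} = -5 + v^{2}$ ($w{\left(v \right)} = \left(v^{2} + 0\right) - 5 = v^{2} - 5 = -5 + v^{2}$)
$N{\left(u \right)} = -5 + u^{2}$
$h = 1$ ($h = \left(-5 + 2^{2}\right)^{2} = \left(-5 + 4\right)^{2} = \left(-1\right)^{2} = 1$)
$\frac{1}{h} = 1^{-1} = 1$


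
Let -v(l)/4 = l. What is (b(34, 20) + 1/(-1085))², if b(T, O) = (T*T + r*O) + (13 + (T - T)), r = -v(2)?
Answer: 2079260177296/1177225 ≈ 1.7662e+6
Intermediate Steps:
v(l) = -4*l
r = 8 (r = -(-4)*2 = -1*(-8) = 8)
b(T, O) = 13 + T² + 8*O (b(T, O) = (T*T + 8*O) + (13 + (T - T)) = (T² + 8*O) + (13 + 0) = (T² + 8*O) + 13 = 13 + T² + 8*O)
(b(34, 20) + 1/(-1085))² = ((13 + 34² + 8*20) + 1/(-1085))² = ((13 + 1156 + 160) - 1/1085)² = (1329 - 1/1085)² = (1441964/1085)² = 2079260177296/1177225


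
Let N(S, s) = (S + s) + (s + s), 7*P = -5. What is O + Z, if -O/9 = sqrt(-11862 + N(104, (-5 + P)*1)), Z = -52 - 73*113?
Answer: -8301 - 9*I*sqrt(576982)/7 ≈ -8301.0 - 976.62*I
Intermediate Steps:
P = -5/7 (P = (1/7)*(-5) = -5/7 ≈ -0.71429)
Z = -8301 (Z = -52 - 8249 = -8301)
N(S, s) = S + 3*s (N(S, s) = (S + s) + 2*s = S + 3*s)
O = -9*I*sqrt(576982)/7 (O = -9*sqrt(-11862 + (104 + 3*((-5 - 5/7)*1))) = -9*sqrt(-11862 + (104 + 3*(-40/7*1))) = -9*sqrt(-11862 + (104 + 3*(-40/7))) = -9*sqrt(-11862 + (104 - 120/7)) = -9*sqrt(-11862 + 608/7) = -9*I*sqrt(576982)/7 ≈ -976.62*I)
O + Z = -9*I*sqrt(576982)/7 - 8301 = -8301 - 9*I*sqrt(576982)/7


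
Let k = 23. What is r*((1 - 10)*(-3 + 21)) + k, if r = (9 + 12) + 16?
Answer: -5971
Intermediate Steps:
r = 37 (r = 21 + 16 = 37)
r*((1 - 10)*(-3 + 21)) + k = 37*((1 - 10)*(-3 + 21)) + 23 = 37*(-9*18) + 23 = 37*(-162) + 23 = -5994 + 23 = -5971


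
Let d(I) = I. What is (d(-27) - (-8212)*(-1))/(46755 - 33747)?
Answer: -8239/13008 ≈ -0.63338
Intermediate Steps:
(d(-27) - (-8212)*(-1))/(46755 - 33747) = (-27 - (-8212)*(-1))/(46755 - 33747) = (-27 - 4106*2)/13008 = (-27 - 8212)*(1/13008) = -8239*1/13008 = -8239/13008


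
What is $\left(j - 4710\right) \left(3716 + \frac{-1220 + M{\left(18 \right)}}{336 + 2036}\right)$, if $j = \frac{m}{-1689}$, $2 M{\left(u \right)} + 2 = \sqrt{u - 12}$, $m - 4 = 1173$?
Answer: $- \frac{70120504655077}{4006308} - \frac{7956367 \sqrt{6}}{8012616} \approx -1.7503 \cdot 10^{7}$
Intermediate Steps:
$m = 1177$ ($m = 4 + 1173 = 1177$)
$M{\left(u \right)} = -1 + \frac{\sqrt{-12 + u}}{2}$ ($M{\left(u \right)} = -1 + \frac{\sqrt{u - 12}}{2} = -1 + \frac{\sqrt{-12 + u}}{2}$)
$j = - \frac{1177}{1689}$ ($j = \frac{1177}{-1689} = 1177 \left(- \frac{1}{1689}\right) = - \frac{1177}{1689} \approx -0.69686$)
$\left(j - 4710\right) \left(3716 + \frac{-1220 + M{\left(18 \right)}}{336 + 2036}\right) = \left(- \frac{1177}{1689} - 4710\right) \left(3716 + \frac{-1220 - \left(1 - \frac{\sqrt{-12 + 18}}{2}\right)}{336 + 2036}\right) = - \frac{7956367 \left(3716 + \frac{-1220 - \left(1 - \frac{\sqrt{6}}{2}\right)}{2372}\right)}{1689} = - \frac{7956367 \left(3716 + \left(-1221 + \frac{\sqrt{6}}{2}\right) \frac{1}{2372}\right)}{1689} = - \frac{7956367 \left(3716 - \left(\frac{1221}{2372} - \frac{\sqrt{6}}{4744}\right)\right)}{1689} = - \frac{7956367 \left(\frac{8813131}{2372} + \frac{\sqrt{6}}{4744}\right)}{1689} = - \frac{70120504655077}{4006308} - \frac{7956367 \sqrt{6}}{8012616}$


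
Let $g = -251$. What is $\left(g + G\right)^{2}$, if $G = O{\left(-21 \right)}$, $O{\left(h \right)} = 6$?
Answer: $60025$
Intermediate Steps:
$G = 6$
$\left(g + G\right)^{2} = \left(-251 + 6\right)^{2} = \left(-245\right)^{2} = 60025$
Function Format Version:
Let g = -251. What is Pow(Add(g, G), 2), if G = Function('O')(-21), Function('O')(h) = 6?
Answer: 60025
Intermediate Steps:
G = 6
Pow(Add(g, G), 2) = Pow(Add(-251, 6), 2) = Pow(-245, 2) = 60025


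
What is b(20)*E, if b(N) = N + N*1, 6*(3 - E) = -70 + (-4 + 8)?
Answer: 560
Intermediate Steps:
E = 14 (E = 3 - (-70 + (-4 + 8))/6 = 3 - (-70 + 4)/6 = 3 - ⅙*(-66) = 3 + 11 = 14)
b(N) = 2*N (b(N) = N + N = 2*N)
b(20)*E = (2*20)*14 = 40*14 = 560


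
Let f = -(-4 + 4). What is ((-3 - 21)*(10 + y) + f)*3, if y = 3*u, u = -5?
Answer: 360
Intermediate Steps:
y = -15 (y = 3*(-5) = -15)
f = 0 (f = -1*0 = 0)
((-3 - 21)*(10 + y) + f)*3 = ((-3 - 21)*(10 - 15) + 0)*3 = (-24*(-5) + 0)*3 = (120 + 0)*3 = 120*3 = 360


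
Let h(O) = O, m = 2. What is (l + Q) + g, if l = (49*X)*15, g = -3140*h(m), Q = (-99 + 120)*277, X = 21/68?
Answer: -16049/68 ≈ -236.01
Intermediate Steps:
X = 21/68 (X = 21*(1/68) = 21/68 ≈ 0.30882)
Q = 5817 (Q = 21*277 = 5817)
g = -6280 (g = -3140*2 = -6280)
l = 15435/68 (l = (49*(21/68))*15 = (1029/68)*15 = 15435/68 ≈ 226.99)
(l + Q) + g = (15435/68 + 5817) - 6280 = 410991/68 - 6280 = -16049/68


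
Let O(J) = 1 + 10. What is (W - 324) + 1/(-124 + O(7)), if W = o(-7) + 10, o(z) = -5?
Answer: -36048/113 ≈ -319.01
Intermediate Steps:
O(J) = 11
W = 5 (W = -5 + 10 = 5)
(W - 324) + 1/(-124 + O(7)) = (5 - 324) + 1/(-124 + 11) = -319 + 1/(-113) = -319 - 1/113 = -36048/113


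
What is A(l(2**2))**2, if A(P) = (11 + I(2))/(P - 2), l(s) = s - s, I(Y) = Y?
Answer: 169/4 ≈ 42.250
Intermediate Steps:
l(s) = 0
A(P) = 13/(-2 + P) (A(P) = (11 + 2)/(P - 2) = 13/(-2 + P))
A(l(2**2))**2 = (13/(-2 + 0))**2 = (13/(-2))**2 = (13*(-1/2))**2 = (-13/2)**2 = 169/4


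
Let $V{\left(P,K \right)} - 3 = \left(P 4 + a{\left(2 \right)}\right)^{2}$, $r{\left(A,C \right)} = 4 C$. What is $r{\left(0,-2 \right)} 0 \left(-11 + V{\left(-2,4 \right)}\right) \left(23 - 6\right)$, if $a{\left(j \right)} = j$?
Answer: $0$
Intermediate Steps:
$V{\left(P,K \right)} = 3 + \left(2 + 4 P\right)^{2}$ ($V{\left(P,K \right)} = 3 + \left(P 4 + 2\right)^{2} = 3 + \left(4 P + 2\right)^{2} = 3 + \left(2 + 4 P\right)^{2}$)
$r{\left(0,-2 \right)} 0 \left(-11 + V{\left(-2,4 \right)}\right) \left(23 - 6\right) = 4 \left(-2\right) 0 \left(-11 + \left(3 + 4 \left(1 + 2 \left(-2\right)\right)^{2}\right)\right) \left(23 - 6\right) = \left(-8\right) 0 \left(-11 + \left(3 + 4 \left(1 - 4\right)^{2}\right)\right) 17 = 0 \left(-11 + \left(3 + 4 \left(-3\right)^{2}\right)\right) 17 = 0 \left(-11 + \left(3 + 4 \cdot 9\right)\right) 17 = 0 \left(-11 + \left(3 + 36\right)\right) 17 = 0 \left(-11 + 39\right) 17 = 0 \cdot 28 \cdot 17 = 0 \cdot 476 = 0$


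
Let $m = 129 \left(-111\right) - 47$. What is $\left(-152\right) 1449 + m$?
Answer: $-234614$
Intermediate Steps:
$m = -14366$ ($m = -14319 - 47 = -14366$)
$\left(-152\right) 1449 + m = \left(-152\right) 1449 - 14366 = -220248 - 14366 = -234614$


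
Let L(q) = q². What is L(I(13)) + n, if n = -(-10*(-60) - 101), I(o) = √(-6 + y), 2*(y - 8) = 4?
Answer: -495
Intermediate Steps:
y = 10 (y = 8 + (½)*4 = 8 + 2 = 10)
I(o) = 2 (I(o) = √(-6 + 10) = √4 = 2)
n = -499 (n = -(600 - 101) = -1*499 = -499)
L(I(13)) + n = 2² - 499 = 4 - 499 = -495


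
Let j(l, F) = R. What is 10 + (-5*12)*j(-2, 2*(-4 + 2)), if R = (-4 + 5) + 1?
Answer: -110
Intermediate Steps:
R = 2 (R = 1 + 1 = 2)
j(l, F) = 2
10 + (-5*12)*j(-2, 2*(-4 + 2)) = 10 - 5*12*2 = 10 - 60*2 = 10 - 120 = -110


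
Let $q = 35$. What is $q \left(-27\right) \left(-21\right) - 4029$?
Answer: $15816$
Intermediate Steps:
$q \left(-27\right) \left(-21\right) - 4029 = 35 \left(-27\right) \left(-21\right) - 4029 = \left(-945\right) \left(-21\right) - 4029 = 19845 - 4029 = 15816$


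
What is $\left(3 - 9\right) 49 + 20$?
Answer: $-274$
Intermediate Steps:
$\left(3 - 9\right) 49 + 20 = \left(-6\right) 49 + 20 = -294 + 20 = -274$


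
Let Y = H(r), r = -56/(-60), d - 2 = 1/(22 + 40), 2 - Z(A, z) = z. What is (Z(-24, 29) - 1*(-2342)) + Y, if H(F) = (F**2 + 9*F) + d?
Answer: 32451707/13950 ≈ 2326.3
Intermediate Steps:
Z(A, z) = 2 - z
d = 125/62 (d = 2 + 1/(22 + 40) = 2 + 1/62 = 125/62 ≈ 2.0161)
r = 14/15 (r = -56*(-1/60) = 14/15 ≈ 0.93333)
H(F) = 125/62 + F**2 + 9*F (H(F) = (F**2 + 9*F) + 125/62 = 125/62 + F**2 + 9*F)
Y = 157457/13950 (Y = 125/62 + (14/15)**2 + 9*(14/15) = 125/62 + 196/225 + 42/5 = 157457/13950 ≈ 11.287)
(Z(-24, 29) - 1*(-2342)) + Y = ((2 - 1*29) - 1*(-2342)) + 157457/13950 = ((2 - 29) + 2342) + 157457/13950 = (-27 + 2342) + 157457/13950 = 2315 + 157457/13950 = 32451707/13950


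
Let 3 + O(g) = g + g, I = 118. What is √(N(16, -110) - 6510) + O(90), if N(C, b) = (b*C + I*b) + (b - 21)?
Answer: 177 + I*√21381 ≈ 177.0 + 146.22*I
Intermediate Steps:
N(C, b) = -21 + 119*b + C*b (N(C, b) = (b*C + 118*b) + (b - 21) = (C*b + 118*b) + (-21 + b) = (118*b + C*b) + (-21 + b) = -21 + 119*b + C*b)
O(g) = -3 + 2*g (O(g) = -3 + (g + g) = -3 + 2*g)
√(N(16, -110) - 6510) + O(90) = √((-21 + 119*(-110) + 16*(-110)) - 6510) + (-3 + 2*90) = √((-21 - 13090 - 1760) - 6510) + (-3 + 180) = √(-14871 - 6510) + 177 = √(-21381) + 177 = I*√21381 + 177 = 177 + I*√21381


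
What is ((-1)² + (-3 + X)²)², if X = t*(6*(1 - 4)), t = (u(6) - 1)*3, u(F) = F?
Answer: 5554720900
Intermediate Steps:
t = 15 (t = (6 - 1)*3 = 5*3 = 15)
X = -270 (X = 15*(6*(1 - 4)) = 15*(6*(-3)) = 15*(-18) = -270)
((-1)² + (-3 + X)²)² = ((-1)² + (-3 - 270)²)² = (1 + (-273)²)² = (1 + 74529)² = 74530² = 5554720900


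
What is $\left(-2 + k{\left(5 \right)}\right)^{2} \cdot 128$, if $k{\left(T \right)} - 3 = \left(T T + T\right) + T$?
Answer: $165888$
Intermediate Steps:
$k{\left(T \right)} = 3 + T^{2} + 2 T$ ($k{\left(T \right)} = 3 + \left(\left(T T + T\right) + T\right) = 3 + \left(\left(T^{2} + T\right) + T\right) = 3 + \left(\left(T + T^{2}\right) + T\right) = 3 + \left(T^{2} + 2 T\right) = 3 + T^{2} + 2 T$)
$\left(-2 + k{\left(5 \right)}\right)^{2} \cdot 128 = \left(-2 + \left(3 + 5^{2} + 2 \cdot 5\right)\right)^{2} \cdot 128 = \left(-2 + \left(3 + 25 + 10\right)\right)^{2} \cdot 128 = \left(-2 + 38\right)^{2} \cdot 128 = 36^{2} \cdot 128 = 1296 \cdot 128 = 165888$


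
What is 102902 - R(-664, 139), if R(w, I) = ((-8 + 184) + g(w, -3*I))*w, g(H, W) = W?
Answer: -57122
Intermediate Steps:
R(w, I) = w*(176 - 3*I) (R(w, I) = ((-8 + 184) - 3*I)*w = (176 - 3*I)*w = w*(176 - 3*I))
102902 - R(-664, 139) = 102902 - (-664)*(176 - 3*139) = 102902 - (-664)*(176 - 417) = 102902 - (-664)*(-241) = 102902 - 1*160024 = 102902 - 160024 = -57122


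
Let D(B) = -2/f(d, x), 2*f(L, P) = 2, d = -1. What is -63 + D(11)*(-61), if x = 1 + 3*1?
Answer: 59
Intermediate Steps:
x = 4 (x = 1 + 3 = 4)
f(L, P) = 1 (f(L, P) = (½)*2 = 1)
D(B) = -2 (D(B) = -2/1 = -2*1 = -2)
-63 + D(11)*(-61) = -63 - 2*(-61) = -63 + 122 = 59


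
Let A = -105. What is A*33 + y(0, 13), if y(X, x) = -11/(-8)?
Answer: -27709/8 ≈ -3463.6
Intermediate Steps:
y(X, x) = 11/8 (y(X, x) = -11*(-⅛) = 11/8)
A*33 + y(0, 13) = -105*33 + 11/8 = -3465 + 11/8 = -27709/8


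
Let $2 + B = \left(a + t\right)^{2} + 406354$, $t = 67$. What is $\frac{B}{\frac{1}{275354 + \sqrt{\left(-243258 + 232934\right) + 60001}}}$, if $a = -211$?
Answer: $117600389152 + 427088 \sqrt{49677} \approx 1.177 \cdot 10^{11}$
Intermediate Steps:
$B = 427088$ ($B = -2 + \left(\left(-211 + 67\right)^{2} + 406354\right) = -2 + \left(\left(-144\right)^{2} + 406354\right) = -2 + \left(20736 + 406354\right) = -2 + 427090 = 427088$)
$\frac{B}{\frac{1}{275354 + \sqrt{\left(-243258 + 232934\right) + 60001}}} = \frac{427088}{\frac{1}{275354 + \sqrt{\left(-243258 + 232934\right) + 60001}}} = \frac{427088}{\frac{1}{275354 + \sqrt{-10324 + 60001}}} = \frac{427088}{\frac{1}{275354 + \sqrt{49677}}} = 427088 \left(275354 + \sqrt{49677}\right) = 117600389152 + 427088 \sqrt{49677}$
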